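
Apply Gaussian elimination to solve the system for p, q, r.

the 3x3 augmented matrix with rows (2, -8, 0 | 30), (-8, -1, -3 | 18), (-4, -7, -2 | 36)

Forward elimination on [A|b]:
R2 <- R2 - (-4)*R1:  [   0  -33   -3  138 ]
R3 <- R3 - (-2)*R1:  [   0  -23   -2   96 ]
R3 <- R3 - (23/33)*R2:  [     0      0   1/11  -2/11 ]
Row echelon form:
[ 2   -8     0  |     30 ]
[ 0  -33    -3  |    138 ]
[ 0    0  1/11  |  -2/11 ]
Back-substitution:
r = (-2/11) / (1/11) = -2
q = (138 - (-3)*(-2)) / -33 = -4
p = (30 - (-8)*(-4)) / 2 = -1

(-1, -4, -2)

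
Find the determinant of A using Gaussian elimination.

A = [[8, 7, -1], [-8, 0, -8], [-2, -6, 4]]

Forward elimination:
R2 <- R2 - (-1)*R1:  [  0   7  -9 ]
R3 <- R3 - (-1/4)*R1:  [     0  -17/4   15/4 ]
R3 <- R3 - (-17/28)*R2:  [     0      0  -12/7 ]
Upper-triangular form:
[ 8  7     -1 ]
[ 0  7     -9 ]
[ 0  0  -12/7 ]
det(A) = (-1)^0 * (8) * (7) * (-12/7) = -96  (0 row swaps -> sign +1)

det(A) = -96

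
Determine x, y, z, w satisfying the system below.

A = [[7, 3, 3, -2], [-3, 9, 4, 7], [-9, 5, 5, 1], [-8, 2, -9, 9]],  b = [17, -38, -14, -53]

Forward elimination on [A|b]:
R2 <- R2 - (-3/7)*R1:  [      0    72/7    37/7    43/7  -215/7 ]
R3 <- R3 - (-9/7)*R1:  [     0   62/7   62/7  -11/7   55/7 ]
R4 <- R4 - (-8/7)*R1:  [      0    38/7   -39/7    47/7  -235/7 ]
R3 <- R3 - (31/36)*R2:  [       0        0   155/36  -247/36  1235/36 ]
R4 <- R4 - (19/36)*R2:  [       0        0  -301/36   125/36  -625/36 ]
R4 <- R4 - (-301/155)*R3:  [         0          0          0  -1527/155    1527/31 ]
Row echelon form:
[ 7     3       3         -2  |       17 ]
[ 0  72/7    37/7       43/7  |   -215/7 ]
[ 0     0  155/36    -247/36  |  1235/36 ]
[ 0     0       0  -1527/155  |  1527/31 ]
Back-substitution:
w = (1527/31) / (-1527/155) = -5
z = (1235/36 - (-247/36)*(-5)) / (155/36) = 0
y = (-215/7 - (37/7)*(0) - (43/7)*(-5)) / (72/7) = 0
x = (17 - (3)*(0) - (3)*(0) - (-2)*(-5)) / 7 = 1

(1, 0, 0, -5)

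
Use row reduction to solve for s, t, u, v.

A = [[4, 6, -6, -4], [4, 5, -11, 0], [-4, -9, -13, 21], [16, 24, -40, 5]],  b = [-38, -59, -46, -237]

Forward elimination on [A|b]:
R2 <- R2 - (1)*R1:  [   0   -1   -5    4  -21 ]
R3 <- R3 - (-1)*R1:  [   0   -3  -19   17  -84 ]
R4 <- R4 - (4)*R1:  [   0    0  -16   21  -85 ]
R3 <- R3 - (3)*R2:  [   0    0   -4    5  -21 ]
R4 <- R4 - (4)*R3:  [  0   0   0   1  -1 ]
Row echelon form:
[ 4   6  -6  -4  |  -38 ]
[ 0  -1  -5   4  |  -21 ]
[ 0   0  -4   5  |  -21 ]
[ 0   0   0   1  |   -1 ]
Back-substitution:
v = (-1) / 1 = -1
u = (-21 - (5)*(-1)) / -4 = 4
t = (-21 - (-5)*(4) - (4)*(-1)) / -1 = -3
s = (-38 - (6)*(-3) - (-6)*(4) - (-4)*(-1)) / 4 = 0

(0, -3, 4, -1)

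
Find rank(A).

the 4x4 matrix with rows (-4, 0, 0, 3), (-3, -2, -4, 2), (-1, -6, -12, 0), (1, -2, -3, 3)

Row reduction:
R2 <- R2 - (3/4)*R1:  [    0    -2    -4  -1/4 ]
R3 <- R3 - (1/4)*R1:  [    0    -6   -12  -3/4 ]
R4 <- R4 - (-1/4)*R1:  [    0    -2    -3  15/4 ]
R3 <- R3 - (3)*R2:  [ 0  0  0  0 ]
R4 <- R4 - (1)*R2:  [ 0  0  1  4 ]
R3 <-> R4   (pivot in column 3 was zero)
[ -4   0   0     3 ]
[  0  -2  -4  -1/4 ]
[  0   0   1     4 ]
[  0   0   0     0 ]
Row echelon form:
[ -4   0   0     3 ]
[  0  -2  -4  -1/4 ]
[  0   0   1     4 ]
[  0   0   0     0 ]
Nonzero rows / pivot columns: 3

rank(A) = 3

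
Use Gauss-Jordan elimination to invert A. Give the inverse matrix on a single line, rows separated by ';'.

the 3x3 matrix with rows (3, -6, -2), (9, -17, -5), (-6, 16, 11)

Gauss-Jordan on [A | I]:
R1 <- (1/3)*R1:  [    1    -2  -2/3  |   1/3     0     0 ]
R2 <- R2 - (9)*R1:  [  0   1   1  |  -3   1   0 ]
R3 <- R3 - (-6)*R1:  [ 0  4  7  |  2  0  1 ]
R1 <- R1 - (-2)*R2:  [     1      0    4/3  |  -17/3      2      0 ]
R3 <- R3 - (4)*R2:  [  0   0   3  |  14  -4   1 ]
R3 <- (1/3)*R3:  [    0     0     1  |  14/3  -4/3   1/3 ]
R1 <- R1 - (4/3)*R3:  [      1       0       0  |  -107/9    34/9    -4/9 ]
R2 <- R2 - (1)*R3:  [     0      1      0  |  -23/3    7/3   -1/3 ]
Right block of [I | A^{-1}] is the inverse:
[ -107/9  34/9  -4/9 ]
[  -23/3   7/3  -1/3 ]
[   14/3  -4/3   1/3 ]

inverse = [-107/9 34/9 -4/9; -23/3 7/3 -1/3; 14/3 -4/3 1/3]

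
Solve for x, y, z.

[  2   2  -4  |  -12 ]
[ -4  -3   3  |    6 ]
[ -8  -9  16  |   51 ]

Forward elimination on [A|b]:
R2 <- R2 - (-2)*R1:  [   0    1   -5  -18 ]
R3 <- R3 - (-4)*R1:  [  0  -1   0   3 ]
R3 <- R3 - (-1)*R2:  [   0    0   -5  -15 ]
Row echelon form:
[ 2  2  -4  |  -12 ]
[ 0  1  -5  |  -18 ]
[ 0  0  -5  |  -15 ]
Back-substitution:
z = (-15) / -5 = 3
y = (-18 - (-5)*(3)) / 1 = -3
x = (-12 - (2)*(-3) - (-4)*(3)) / 2 = 3

(3, -3, 3)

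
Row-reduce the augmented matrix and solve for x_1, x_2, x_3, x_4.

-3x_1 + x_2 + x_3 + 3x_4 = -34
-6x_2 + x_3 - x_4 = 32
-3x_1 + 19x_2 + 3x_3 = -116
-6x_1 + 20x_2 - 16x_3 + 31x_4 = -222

Forward elimination on [A|b]:
R3 <- R3 - (1)*R1:  [   0   18    2   -3  -82 ]
R4 <- R4 - (2)*R1:  [    0    18   -18    25  -154 ]
R3 <- R3 - (-3)*R2:  [  0   0   5  -6  14 ]
R4 <- R4 - (-3)*R2:  [   0    0  -15   22  -58 ]
R4 <- R4 - (-3)*R3:  [   0    0    0    4  -16 ]
Row echelon form:
[ -3   1  1   3  |  -34 ]
[  0  -6  1  -1  |   32 ]
[  0   0  5  -6  |   14 ]
[  0   0  0   4  |  -16 ]
Back-substitution:
x_4 = (-16) / 4 = -4
x_3 = (14 - (-6)*(-4)) / 5 = -2
x_2 = (32 - (1)*(-2) - (-1)*(-4)) / -6 = -5
x_1 = (-34 - (1)*(-5) - (1)*(-2) - (3)*(-4)) / -3 = 5

(5, -5, -2, -4)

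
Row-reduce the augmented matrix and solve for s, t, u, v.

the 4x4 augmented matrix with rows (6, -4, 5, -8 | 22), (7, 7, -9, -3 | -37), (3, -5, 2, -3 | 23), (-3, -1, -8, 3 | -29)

(5, -3, 4, 5)

Forward elimination on [A|b]:
R2 <- R2 - (7/6)*R1:  [      0    35/3   -89/6    19/3  -188/3 ]
R3 <- R3 - (1/2)*R1:  [    0    -3  -1/2     1    12 ]
R4 <- R4 - (-1/2)*R1:  [     0     -3  -11/2     -1    -18 ]
R3 <- R3 - (-9/35)*R2:  [       0        0  -151/35    92/35  -144/35 ]
R4 <- R4 - (-9/35)*R2:  [        0         0   -326/35     22/35  -1194/35 ]
R4 <- R4 - (326/151)*R3:  [         0          0          0   -762/151  -3810/151 ]
Row echelon form:
[ 6    -4        5        -8  |         22 ]
[ 0  35/3    -89/6      19/3  |     -188/3 ]
[ 0     0  -151/35     92/35  |    -144/35 ]
[ 0     0        0  -762/151  |  -3810/151 ]
Back-substitution:
v = (-3810/151) / (-762/151) = 5
u = (-144/35 - (92/35)*(5)) / (-151/35) = 4
t = (-188/3 - (-89/6)*(4) - (19/3)*(5)) / (35/3) = -3
s = (22 - (-4)*(-3) - (5)*(4) - (-8)*(5)) / 6 = 5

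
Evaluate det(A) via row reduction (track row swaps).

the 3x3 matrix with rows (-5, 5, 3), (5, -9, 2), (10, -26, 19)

Forward elimination:
R2 <- R2 - (-1)*R1:  [  0  -4   5 ]
R3 <- R3 - (-2)*R1:  [   0  -16   25 ]
R3 <- R3 - (4)*R2:  [ 0  0  5 ]
Upper-triangular form:
[ -5   5  3 ]
[  0  -4  5 ]
[  0   0  5 ]
det(A) = (-1)^0 * (-5) * (-4) * (5) = 100  (0 row swaps -> sign +1)

det(A) = 100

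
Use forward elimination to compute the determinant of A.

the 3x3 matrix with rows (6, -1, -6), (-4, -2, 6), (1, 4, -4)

Forward elimination:
R2 <- R2 - (-2/3)*R1:  [    0  -8/3     2 ]
R3 <- R3 - (1/6)*R1:  [    0  25/6    -3 ]
R3 <- R3 - (-25/16)*R2:  [   0    0  1/8 ]
Upper-triangular form:
[ 6    -1   -6 ]
[ 0  -8/3    2 ]
[ 0     0  1/8 ]
det(A) = (-1)^0 * (6) * (-8/3) * (1/8) = -2  (0 row swaps -> sign +1)

det(A) = -2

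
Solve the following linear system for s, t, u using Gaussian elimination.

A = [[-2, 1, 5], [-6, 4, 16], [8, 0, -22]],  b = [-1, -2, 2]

Forward elimination on [A|b]:
R2 <- R2 - (3)*R1:  [ 0  1  1  1 ]
R3 <- R3 - (-4)*R1:  [  0   4  -2  -2 ]
R3 <- R3 - (4)*R2:  [  0   0  -6  -6 ]
Row echelon form:
[ -2  1   5  |  -1 ]
[  0  1   1  |   1 ]
[  0  0  -6  |  -6 ]
Back-substitution:
u = (-6) / -6 = 1
t = (1 - (1)*(1)) / 1 = 0
s = (-1 - (1)*(0) - (5)*(1)) / -2 = 3

(3, 0, 1)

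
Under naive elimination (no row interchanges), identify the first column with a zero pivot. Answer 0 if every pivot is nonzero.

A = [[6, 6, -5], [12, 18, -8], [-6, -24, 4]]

Naive forward elimination:
R2 <- R2 - (2)*R1:  [ 0  6  2 ]
R3 <- R3 - (-1)*R1:  [   0  -18   -1 ]
R3 <- R3 - (-3)*R2:  [ 0  0  5 ]
All pivots nonzero; naive elimination completes without hitting a zero pivot.

first zero-pivot column = 0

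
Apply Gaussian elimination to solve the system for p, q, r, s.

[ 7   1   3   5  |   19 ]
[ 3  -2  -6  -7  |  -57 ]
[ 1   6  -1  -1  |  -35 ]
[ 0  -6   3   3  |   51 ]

(-2, -4, 4, 5)

Forward elimination on [A|b]:
R2 <- R2 - (3/7)*R1:  [      0   -17/7   -51/7   -64/7  -456/7 ]
R3 <- R3 - (1/7)*R1:  [      0    41/7   -10/7   -12/7  -264/7 ]
R3 <- R3 - (-41/17)*R2:  [        0         0       -19   -404/17  -3312/17 ]
R4 <- R4 - (42/17)*R2:  [       0        0       21   435/17  3603/17 ]
R4 <- R4 - (-21/19)*R3:  [         0          0          0   -219/323  -1095/323 ]
Row echelon form:
[ 7      1      3         5  |         19 ]
[ 0  -17/7  -51/7     -64/7  |     -456/7 ]
[ 0      0    -19   -404/17  |   -3312/17 ]
[ 0      0      0  -219/323  |  -1095/323 ]
Back-substitution:
s = (-1095/323) / (-219/323) = 5
r = (-3312/17 - (-404/17)*(5)) / -19 = 4
q = (-456/7 - (-51/7)*(4) - (-64/7)*(5)) / (-17/7) = -4
p = (19 - (1)*(-4) - (3)*(4) - (5)*(5)) / 7 = -2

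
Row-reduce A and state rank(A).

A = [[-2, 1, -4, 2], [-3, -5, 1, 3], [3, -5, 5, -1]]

Row reduction:
R2 <- R2 - (3/2)*R1:  [     0  -13/2      7      0 ]
R3 <- R3 - (-3/2)*R1:  [    0  -7/2    -1     2 ]
R3 <- R3 - (7/13)*R2:  [      0       0  -62/13       2 ]
Row echelon form:
[ -2      1      -4  2 ]
[  0  -13/2       7  0 ]
[  0      0  -62/13  2 ]
Nonzero rows / pivot columns: 3

rank(A) = 3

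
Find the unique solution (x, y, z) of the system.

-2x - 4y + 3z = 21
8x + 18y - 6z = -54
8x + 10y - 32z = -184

(-3, 0, 5)

Forward elimination on [A|b]:
R2 <- R2 - (-4)*R1:  [  0   2   6  30 ]
R3 <- R3 - (-4)*R1:  [    0    -6   -20  -100 ]
R3 <- R3 - (-3)*R2:  [   0    0   -2  -10 ]
Row echelon form:
[ -2  -4   3  |   21 ]
[  0   2   6  |   30 ]
[  0   0  -2  |  -10 ]
Back-substitution:
z = (-10) / -2 = 5
y = (30 - (6)*(5)) / 2 = 0
x = (21 - (-4)*(0) - (3)*(5)) / -2 = -3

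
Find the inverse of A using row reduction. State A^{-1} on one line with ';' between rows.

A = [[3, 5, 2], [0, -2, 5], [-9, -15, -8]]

inverse = [91/12 5/6 29/12; -15/4 -1/2 -5/4; -3/2 0 -1/2]

Gauss-Jordan on [A | I]:
R1 <- (1/3)*R1:  [   1  5/3  2/3  |  1/3    0    0 ]
R3 <- R3 - (-9)*R1:  [  0   0  -2  |   3   0   1 ]
R2 <- (1/-2)*R2:  [    0     1  -5/2  |     0  -1/2     0 ]
R1 <- R1 - (5/3)*R2:  [    1     0  29/6  |   1/3   5/6     0 ]
R3 <- (1/-2)*R3:  [    0     0     1  |  -3/2     0  -1/2 ]
R1 <- R1 - (29/6)*R3:  [     1      0      0  |  91/12    5/6  29/12 ]
R2 <- R2 - (-5/2)*R3:  [     0      1      0  |  -15/4   -1/2   -5/4 ]
Right block of [I | A^{-1}] is the inverse:
[ 91/12   5/6  29/12 ]
[ -15/4  -1/2   -5/4 ]
[  -3/2     0   -1/2 ]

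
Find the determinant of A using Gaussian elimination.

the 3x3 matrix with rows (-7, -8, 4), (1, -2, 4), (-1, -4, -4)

Forward elimination:
R2 <- R2 - (-1/7)*R1:  [     0  -22/7   32/7 ]
R3 <- R3 - (1/7)*R1:  [     0  -20/7  -32/7 ]
R3 <- R3 - (10/11)*R2:  [      0       0  -96/11 ]
Upper-triangular form:
[ -7     -8       4 ]
[  0  -22/7    32/7 ]
[  0      0  -96/11 ]
det(A) = (-1)^0 * (-7) * (-22/7) * (-96/11) = -192  (0 row swaps -> sign +1)

det(A) = -192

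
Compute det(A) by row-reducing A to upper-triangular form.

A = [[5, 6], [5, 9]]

det(A) = 15

Forward elimination:
R2 <- R2 - (1)*R1:  [ 0  3 ]
Upper-triangular form:
[ 5  6 ]
[ 0  3 ]
det(A) = (-1)^0 * (5) * (3) = 15  (0 row swaps -> sign +1)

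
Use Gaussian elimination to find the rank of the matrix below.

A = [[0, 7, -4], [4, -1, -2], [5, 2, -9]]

rank(A) = 3

Row reduction:
R1 <-> R2   (pivot in column 1 was zero)
[ 4  -1  -2 ]
[ 0   7  -4 ]
[ 5   2  -9 ]
R3 <- R3 - (5/4)*R1:  [     0   13/4  -13/2 ]
R3 <- R3 - (13/28)*R2:  [      0       0  -65/14 ]
Row echelon form:
[ 4  -1      -2 ]
[ 0   7      -4 ]
[ 0   0  -65/14 ]
Nonzero rows / pivot columns: 3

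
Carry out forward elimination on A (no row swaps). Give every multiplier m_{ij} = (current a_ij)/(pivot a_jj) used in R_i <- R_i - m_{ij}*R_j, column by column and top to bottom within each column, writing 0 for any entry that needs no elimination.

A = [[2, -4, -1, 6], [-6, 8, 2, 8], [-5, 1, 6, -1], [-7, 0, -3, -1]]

multipliers: -3, -5/2, -7/2, 9/4, 7/2, -12/23

Forward elimination:
R2 <- R2 - (-3)*R1:  [  0  -4  -1  26 ]
R3 <- R3 - (-5/2)*R1:  [   0   -9  7/2   14 ]
R4 <- R4 - (-7/2)*R1:  [     0    -14  -13/2     20 ]
R3 <- R3 - (9/4)*R2:  [     0      0   23/4  -89/2 ]
R4 <- R4 - (7/2)*R2:  [   0    0   -3  -71 ]
R4 <- R4 - (-12/23)*R3:  [        0         0         0  -2167/23 ]
Multipliers (in order of application): m_{21} = -3, m_{31} = -5/2, m_{41} = -7/2, m_{32} = 9/4, m_{42} = 7/2, m_{43} = -12/23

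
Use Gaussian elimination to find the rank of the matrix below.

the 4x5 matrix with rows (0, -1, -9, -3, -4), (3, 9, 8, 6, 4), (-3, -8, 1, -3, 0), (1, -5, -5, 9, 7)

rank(A) = 3

Row reduction:
R1 <-> R2   (pivot in column 1 was zero)
[  3   9   8   6   4 ]
[  0  -1  -9  -3  -4 ]
[ -3  -8   1  -3   0 ]
[  1  -5  -5   9   7 ]
R3 <- R3 - (-1)*R1:  [ 0  1  9  3  4 ]
R4 <- R4 - (1/3)*R1:  [     0     -8  -23/3      7   17/3 ]
R3 <- R3 - (-1)*R2:  [ 0  0  0  0  0 ]
R4 <- R4 - (8)*R2:  [     0      0  193/3     31  113/3 ]
R3 <-> R4   (pivot in column 3 was zero)
[ 3   9      8   6      4 ]
[ 0  -1     -9  -3     -4 ]
[ 0   0  193/3  31  113/3 ]
[ 0   0      0   0      0 ]
Row echelon form:
[ 3   9      8   6      4 ]
[ 0  -1     -9  -3     -4 ]
[ 0   0  193/3  31  113/3 ]
[ 0   0      0   0      0 ]
Nonzero rows / pivot columns: 3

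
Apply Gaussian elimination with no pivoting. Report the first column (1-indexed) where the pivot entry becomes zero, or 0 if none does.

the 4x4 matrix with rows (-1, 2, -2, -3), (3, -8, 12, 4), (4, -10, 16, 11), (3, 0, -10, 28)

Naive forward elimination:
R2 <- R2 - (-3)*R1:  [  0  -2   6  -5 ]
R3 <- R3 - (-4)*R1:  [  0  -2   8  -1 ]
R4 <- R4 - (-3)*R1:  [   0    6  -16   19 ]
R3 <- R3 - (1)*R2:  [ 0  0  2  4 ]
R4 <- R4 - (-3)*R2:  [ 0  0  2  4 ]
R4 <- R4 - (1)*R3:  [ 0  0  0  0 ]
Matrix at this point:
[ -1   2  -2  -3 ]
[  0  -2   6  -5 ]
[  0   0   2   4 ]
[  0   0   0   0 ]
Pivot entry (4,4) in the last row is zero and there are no rows below to swap with -> zero pivot in column 4 (A is singular).

first zero-pivot column = 4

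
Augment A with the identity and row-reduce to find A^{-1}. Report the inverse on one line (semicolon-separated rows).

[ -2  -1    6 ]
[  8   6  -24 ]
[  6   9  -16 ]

Gauss-Jordan on [A | I]:
R1 <- (1/-2)*R1:  [    1   1/2    -3  |  -1/2     0     0 ]
R2 <- R2 - (8)*R1:  [ 0  2  0  |  4  1  0 ]
R3 <- R3 - (6)*R1:  [ 0  6  2  |  3  0  1 ]
R2 <- (1/2)*R2:  [   0    1    0  |    2  1/2    0 ]
R1 <- R1 - (1/2)*R2:  [    1     0    -3  |  -3/2  -1/4     0 ]
R3 <- R3 - (6)*R2:  [  0   0   2  |  -9  -3   1 ]
R3 <- (1/2)*R3:  [    0     0     1  |  -9/2  -3/2   1/2 ]
R1 <- R1 - (-3)*R3:  [     1      0      0  |    -15  -19/4    3/2 ]
Right block of [I | A^{-1}] is the inverse:
[  -15  -19/4  3/2 ]
[    2    1/2    0 ]
[ -9/2   -3/2  1/2 ]

inverse = [-15 -19/4 3/2; 2 1/2 0; -9/2 -3/2 1/2]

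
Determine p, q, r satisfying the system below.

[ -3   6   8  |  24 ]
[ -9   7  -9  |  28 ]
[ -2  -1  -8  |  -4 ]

Forward elimination on [A|b]:
R2 <- R2 - (3)*R1:  [   0  -11  -33  -44 ]
R3 <- R3 - (2/3)*R1:  [     0     -5  -40/3    -20 ]
R3 <- R3 - (5/11)*R2:  [   0    0  5/3    0 ]
Row echelon form:
[ -3    6    8  |   24 ]
[  0  -11  -33  |  -44 ]
[  0    0  5/3  |    0 ]
Back-substitution:
r = (0) / (5/3) = 0
q = (-44 - (-33)*(0)) / -11 = 4
p = (24 - (6)*(4) - (8)*(0)) / -3 = 0

(0, 4, 0)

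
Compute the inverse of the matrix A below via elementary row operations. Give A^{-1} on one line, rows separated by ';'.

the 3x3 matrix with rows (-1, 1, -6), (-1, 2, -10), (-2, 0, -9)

inverse = [-18/5 9/5 2/5; 11/5 -3/5 -4/5; 4/5 -2/5 -1/5]

Gauss-Jordan on [A | I]:
R1 <- (1/-1)*R1:  [  1  -1   6  |  -1   0   0 ]
R2 <- R2 - (-1)*R1:  [  0   1  -4  |  -1   1   0 ]
R3 <- R3 - (-2)*R1:  [  0  -2   3  |  -2   0   1 ]
R1 <- R1 - (-1)*R2:  [  1   0   2  |  -2   1   0 ]
R3 <- R3 - (-2)*R2:  [  0   0  -5  |  -4   2   1 ]
R3 <- (1/-5)*R3:  [    0     0     1  |   4/5  -2/5  -1/5 ]
R1 <- R1 - (2)*R3:  [     1      0      0  |  -18/5    9/5    2/5 ]
R2 <- R2 - (-4)*R3:  [    0     1     0  |  11/5  -3/5  -4/5 ]
Right block of [I | A^{-1}] is the inverse:
[ -18/5   9/5   2/5 ]
[  11/5  -3/5  -4/5 ]
[   4/5  -2/5  -1/5 ]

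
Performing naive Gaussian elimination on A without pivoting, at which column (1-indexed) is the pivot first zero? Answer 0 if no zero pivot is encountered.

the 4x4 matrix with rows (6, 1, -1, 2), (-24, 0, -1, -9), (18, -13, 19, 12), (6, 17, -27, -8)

Naive forward elimination:
R2 <- R2 - (-4)*R1:  [  0   4  -5  -1 ]
R3 <- R3 - (3)*R1:  [   0  -16   22    6 ]
R4 <- R4 - (1)*R1:  [   0   16  -26  -10 ]
R3 <- R3 - (-4)*R2:  [ 0  0  2  2 ]
R4 <- R4 - (4)*R2:  [  0   0  -6  -6 ]
R4 <- R4 - (-3)*R3:  [ 0  0  0  0 ]
Matrix at this point:
[ 6  1  -1   2 ]
[ 0  4  -5  -1 ]
[ 0  0   2   2 ]
[ 0  0   0   0 ]
Pivot entry (4,4) in the last row is zero and there are no rows below to swap with -> zero pivot in column 4 (A is singular).

first zero-pivot column = 4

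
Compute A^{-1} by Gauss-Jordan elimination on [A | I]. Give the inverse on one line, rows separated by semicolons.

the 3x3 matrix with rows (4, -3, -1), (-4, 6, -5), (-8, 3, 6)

inverse = [-17/8 -5/8 -7/8; -8/3 -2/3 -1; -3/2 -1/2 -1/2]

Gauss-Jordan on [A | I]:
R1 <- (1/4)*R1:  [    1  -3/4  -1/4  |   1/4     0     0 ]
R2 <- R2 - (-4)*R1:  [  0   3  -6  |   1   1   0 ]
R3 <- R3 - (-8)*R1:  [  0  -3   4  |   2   0   1 ]
R2 <- (1/3)*R2:  [   0    1   -2  |  1/3  1/3    0 ]
R1 <- R1 - (-3/4)*R2:  [    1     0  -7/4  |   1/2   1/4     0 ]
R3 <- R3 - (-3)*R2:  [  0   0  -2  |   3   1   1 ]
R3 <- (1/-2)*R3:  [    0     0     1  |  -3/2  -1/2  -1/2 ]
R1 <- R1 - (-7/4)*R3:  [     1      0      0  |  -17/8   -5/8   -7/8 ]
R2 <- R2 - (-2)*R3:  [    0     1     0  |  -8/3  -2/3    -1 ]
Right block of [I | A^{-1}] is the inverse:
[ -17/8  -5/8  -7/8 ]
[  -8/3  -2/3    -1 ]
[  -3/2  -1/2  -1/2 ]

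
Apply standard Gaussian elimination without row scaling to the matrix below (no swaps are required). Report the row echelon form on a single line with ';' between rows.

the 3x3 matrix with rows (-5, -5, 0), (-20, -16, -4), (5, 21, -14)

REF = [-5 -5 0; 0 4 -4; 0 0 2]

Forward elimination:
R2 <- R2 - (4)*R1:  [  0   4  -4 ]
R3 <- R3 - (-1)*R1:  [   0   16  -14 ]
R3 <- R3 - (4)*R2:  [ 0  0  2 ]
Row echelon form:
[ -5  -5   0 ]
[  0   4  -4 ]
[  0   0   2 ]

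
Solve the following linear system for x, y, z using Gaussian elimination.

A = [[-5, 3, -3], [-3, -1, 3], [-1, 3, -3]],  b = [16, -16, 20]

(1, 4, -3)

Forward elimination on [A|b]:
R2 <- R2 - (3/5)*R1:  [      0   -14/5    24/5  -128/5 ]
R3 <- R3 - (1/5)*R1:  [     0   12/5  -12/5   84/5 ]
R3 <- R3 - (-6/7)*R2:  [     0      0   12/7  -36/7 ]
Row echelon form:
[ -5      3    -3  |      16 ]
[  0  -14/5  24/5  |  -128/5 ]
[  0      0  12/7  |   -36/7 ]
Back-substitution:
z = (-36/7) / (12/7) = -3
y = (-128/5 - (24/5)*(-3)) / (-14/5) = 4
x = (16 - (3)*(4) - (-3)*(-3)) / -5 = 1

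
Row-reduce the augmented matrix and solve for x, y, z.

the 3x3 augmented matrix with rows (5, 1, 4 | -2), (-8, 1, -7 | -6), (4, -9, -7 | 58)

(2, -4, -2)

Forward elimination on [A|b]:
R2 <- R2 - (-8/5)*R1:  [     0   13/5   -3/5  -46/5 ]
R3 <- R3 - (4/5)*R1:  [     0  -49/5  -51/5  298/5 ]
R3 <- R3 - (-49/13)*R2:  [       0        0  -162/13   324/13 ]
Row echelon form:
[ 5     1        4  |      -2 ]
[ 0  13/5     -3/5  |   -46/5 ]
[ 0     0  -162/13  |  324/13 ]
Back-substitution:
z = (324/13) / (-162/13) = -2
y = (-46/5 - (-3/5)*(-2)) / (13/5) = -4
x = (-2 - (1)*(-4) - (4)*(-2)) / 5 = 2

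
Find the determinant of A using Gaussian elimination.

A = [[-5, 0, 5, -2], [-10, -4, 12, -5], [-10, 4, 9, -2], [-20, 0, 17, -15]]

det(A) = -80

Forward elimination:
R2 <- R2 - (2)*R1:  [  0  -4   2  -1 ]
R3 <- R3 - (2)*R1:  [  0   4  -1   2 ]
R4 <- R4 - (4)*R1:  [  0   0  -3  -7 ]
R3 <- R3 - (-1)*R2:  [ 0  0  1  1 ]
R4 <- R4 - (-3)*R3:  [  0   0   0  -4 ]
Upper-triangular form:
[ -5   0  5  -2 ]
[  0  -4  2  -1 ]
[  0   0  1   1 ]
[  0   0  0  -4 ]
det(A) = (-1)^0 * (-5) * (-4) * (1) * (-4) = -80  (0 row swaps -> sign +1)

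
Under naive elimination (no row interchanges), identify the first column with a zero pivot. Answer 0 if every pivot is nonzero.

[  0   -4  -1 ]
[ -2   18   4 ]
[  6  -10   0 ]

first zero-pivot column = 1

Naive forward elimination:
Pivot entry (1,1) is zero but row 2 has -2 in column 1 -> naive elimination stops; a row interchange (e.g. R1 <-> R2) would be required here.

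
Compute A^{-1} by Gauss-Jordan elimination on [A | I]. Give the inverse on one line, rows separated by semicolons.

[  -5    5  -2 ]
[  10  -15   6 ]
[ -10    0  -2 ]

Gauss-Jordan on [A | I]:
R1 <- (1/-5)*R1:  [    1    -1   2/5  |  -1/5     0     0 ]
R2 <- R2 - (10)*R1:  [  0  -5   2  |   2   1   0 ]
R3 <- R3 - (-10)*R1:  [   0  -10    2  |   -2    0    1 ]
R2 <- (1/-5)*R2:  [    0     1  -2/5  |  -2/5  -1/5     0 ]
R1 <- R1 - (-1)*R2:  [    1     0     0  |  -3/5  -1/5     0 ]
R3 <- R3 - (-10)*R2:  [  0   0  -2  |  -6  -2   1 ]
R3 <- (1/-2)*R3:  [    0     0     1  |     3     1  -1/2 ]
R2 <- R2 - (-2/5)*R3:  [    0     1     0  |   4/5   1/5  -1/5 ]
Right block of [I | A^{-1}] is the inverse:
[ -3/5  -1/5     0 ]
[  4/5   1/5  -1/5 ]
[    3     1  -1/2 ]

inverse = [-3/5 -1/5 0; 4/5 1/5 -1/5; 3 1 -1/2]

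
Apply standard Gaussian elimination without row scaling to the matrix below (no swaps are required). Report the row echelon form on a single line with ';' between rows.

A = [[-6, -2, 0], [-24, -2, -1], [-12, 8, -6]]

REF = [-6 -2 0; 0 6 -1; 0 0 -4]

Forward elimination:
R2 <- R2 - (4)*R1:  [  0   6  -1 ]
R3 <- R3 - (2)*R1:  [  0  12  -6 ]
R3 <- R3 - (2)*R2:  [  0   0  -4 ]
Row echelon form:
[ -6  -2   0 ]
[  0   6  -1 ]
[  0   0  -4 ]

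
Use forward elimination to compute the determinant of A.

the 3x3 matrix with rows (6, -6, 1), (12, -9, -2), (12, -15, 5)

det(A) = -18

Forward elimination:
R2 <- R2 - (2)*R1:  [  0   3  -4 ]
R3 <- R3 - (2)*R1:  [  0  -3   3 ]
R3 <- R3 - (-1)*R2:  [  0   0  -1 ]
Upper-triangular form:
[ 6  -6   1 ]
[ 0   3  -4 ]
[ 0   0  -1 ]
det(A) = (-1)^0 * (6) * (3) * (-1) = -18  (0 row swaps -> sign +1)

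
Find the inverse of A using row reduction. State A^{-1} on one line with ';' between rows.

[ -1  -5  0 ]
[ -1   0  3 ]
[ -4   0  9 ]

inverse = [0 3 -1; -1/5 -3/5 1/5; 0 4/3 -1/3]

Gauss-Jordan on [A | I]:
R1 <- (1/-1)*R1:  [  1   5   0  |  -1   0   0 ]
R2 <- R2 - (-1)*R1:  [  0   5   3  |  -1   1   0 ]
R3 <- R3 - (-4)*R1:  [  0  20   9  |  -4   0   1 ]
R2 <- (1/5)*R2:  [    0     1   3/5  |  -1/5   1/5     0 ]
R1 <- R1 - (5)*R2:  [  1   0  -3  |   0  -1   0 ]
R3 <- R3 - (20)*R2:  [  0   0  -3  |   0  -4   1 ]
R3 <- (1/-3)*R3:  [    0     0     1  |     0   4/3  -1/3 ]
R1 <- R1 - (-3)*R3:  [  1   0   0  |   0   3  -1 ]
R2 <- R2 - (3/5)*R3:  [    0     1     0  |  -1/5  -3/5   1/5 ]
Right block of [I | A^{-1}] is the inverse:
[    0     3    -1 ]
[ -1/5  -3/5   1/5 ]
[    0   4/3  -1/3 ]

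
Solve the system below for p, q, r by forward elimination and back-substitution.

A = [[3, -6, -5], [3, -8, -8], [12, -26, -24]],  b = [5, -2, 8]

Forward elimination on [A|b]:
R2 <- R2 - (1)*R1:  [  0  -2  -3  -7 ]
R3 <- R3 - (4)*R1:  [   0   -2   -4  -12 ]
R3 <- R3 - (1)*R2:  [  0   0  -1  -5 ]
Row echelon form:
[ 3  -6  -5  |   5 ]
[ 0  -2  -3  |  -7 ]
[ 0   0  -1  |  -5 ]
Back-substitution:
r = (-5) / -1 = 5
q = (-7 - (-3)*(5)) / -2 = -4
p = (5 - (-6)*(-4) - (-5)*(5)) / 3 = 2

(2, -4, 5)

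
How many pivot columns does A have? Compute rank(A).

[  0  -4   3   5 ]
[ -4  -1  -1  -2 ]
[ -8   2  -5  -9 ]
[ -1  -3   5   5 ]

rank(A) = 3

Row reduction:
R1 <-> R2   (pivot in column 1 was zero)
[ -4  -1  -1  -2 ]
[  0  -4   3   5 ]
[ -8   2  -5  -9 ]
[ -1  -3   5   5 ]
R3 <- R3 - (2)*R1:  [  0   4  -3  -5 ]
R4 <- R4 - (1/4)*R1:  [     0  -11/4   21/4   11/2 ]
R3 <- R3 - (-1)*R2:  [ 0  0  0  0 ]
R4 <- R4 - (11/16)*R2:  [     0      0  51/16  33/16 ]
R3 <-> R4   (pivot in column 3 was zero)
[ -4  -1     -1     -2 ]
[  0  -4      3      5 ]
[  0   0  51/16  33/16 ]
[  0   0      0      0 ]
Row echelon form:
[ -4  -1     -1     -2 ]
[  0  -4      3      5 ]
[  0   0  51/16  33/16 ]
[  0   0      0      0 ]
Nonzero rows / pivot columns: 3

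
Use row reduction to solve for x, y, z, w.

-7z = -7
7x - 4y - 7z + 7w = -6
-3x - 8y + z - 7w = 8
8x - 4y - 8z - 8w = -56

Forward elimination on [A|b]:
R1 <-> R2   (pivot in column 1 was zero)
[  7  -4  -7   7   -6 ]
[  0   0  -7   0   -7 ]
[ -3  -8   1  -7    8 ]
[  8  -4  -8  -8  -56 ]
R3 <- R3 - (-3/7)*R1:  [     0  -68/7     -2     -4   38/7 ]
R4 <- R4 - (8/7)*R1:  [      0     4/7       0     -16  -344/7 ]
R2 <-> R3   (pivot in column 2 was zero)
[ 7     -4  -7    7      -6 ]
[ 0  -68/7  -2   -4    38/7 ]
[ 0      0  -7    0      -7 ]
[ 0    4/7   0  -16  -344/7 ]
R4 <- R4 - (-1/17)*R2:  [       0        0    -2/17  -276/17  -830/17 ]
R4 <- R4 - (2/119)*R3:  [       0        0        0  -276/17  -828/17 ]
Row echelon form:
[ 7     -4  -7        7  |       -6 ]
[ 0  -68/7  -2       -4  |     38/7 ]
[ 0      0  -7        0  |       -7 ]
[ 0      0   0  -276/17  |  -828/17 ]
Back-substitution:
w = (-828/17) / (-276/17) = 3
z = (-7) / -7 = 1
y = (38/7 - (-2)*(1) - (-4)*(3)) / (-68/7) = -2
x = (-6 - (-4)*(-2) - (-7)*(1) - (7)*(3)) / 7 = -4

(-4, -2, 1, 3)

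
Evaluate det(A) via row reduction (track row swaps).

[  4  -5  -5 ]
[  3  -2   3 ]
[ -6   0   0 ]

Forward elimination:
R2 <- R2 - (3/4)*R1:  [    0   7/4  27/4 ]
R3 <- R3 - (-3/2)*R1:  [     0  -15/2  -15/2 ]
R3 <- R3 - (-30/7)*R2:  [     0      0  150/7 ]
Upper-triangular form:
[ 4   -5     -5 ]
[ 0  7/4   27/4 ]
[ 0    0  150/7 ]
det(A) = (-1)^0 * (4) * (7/4) * (150/7) = 150  (0 row swaps -> sign +1)

det(A) = 150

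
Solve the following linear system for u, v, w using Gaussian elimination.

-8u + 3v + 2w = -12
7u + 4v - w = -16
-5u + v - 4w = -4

(0, -4, 0)

Forward elimination on [A|b]:
R2 <- R2 - (-7/8)*R1:  [     0   53/8    3/4  -53/2 ]
R3 <- R3 - (5/8)*R1:  [     0   -7/8  -21/4    7/2 ]
R3 <- R3 - (-7/53)*R2:  [       0        0  -273/53        0 ]
Row echelon form:
[ -8     3        2  |    -12 ]
[  0  53/8      3/4  |  -53/2 ]
[  0     0  -273/53  |      0 ]
Back-substitution:
w = (0) / (-273/53) = 0
v = (-53/2 - (3/4)*(0)) / (53/8) = -4
u = (-12 - (3)*(-4) - (2)*(0)) / -8 = 0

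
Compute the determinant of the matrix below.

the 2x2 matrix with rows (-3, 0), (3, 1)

Forward elimination:
R2 <- R2 - (-1)*R1:  [ 0  1 ]
Upper-triangular form:
[ -3  0 ]
[  0  1 ]
det(A) = (-1)^0 * (-3) * (1) = -3  (0 row swaps -> sign +1)

det(A) = -3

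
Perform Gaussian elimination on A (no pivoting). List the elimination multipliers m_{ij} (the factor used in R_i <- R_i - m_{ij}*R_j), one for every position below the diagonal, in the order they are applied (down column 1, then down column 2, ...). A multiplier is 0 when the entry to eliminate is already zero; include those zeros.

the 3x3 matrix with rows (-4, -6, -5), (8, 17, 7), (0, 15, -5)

Forward elimination:
R2 <- R2 - (-2)*R1:  [  0   5  -3 ]
R3: entry in column 1 is already 0 -> m_{31} = 0 (no row operation needed)
R3 <- R3 - (3)*R2:  [ 0  0  4 ]
Multipliers (in order of application): m_{21} = -2, m_{31} = 0, m_{32} = 3

multipliers: -2, 0, 3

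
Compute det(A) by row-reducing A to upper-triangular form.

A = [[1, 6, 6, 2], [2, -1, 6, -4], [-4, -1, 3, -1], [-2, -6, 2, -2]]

Forward elimination:
R2 <- R2 - (2)*R1:  [   0  -13   -6   -8 ]
R3 <- R3 - (-4)*R1:  [  0  23  27   7 ]
R4 <- R4 - (-2)*R1:  [  0   6  14   2 ]
R3 <- R3 - (-23/13)*R2:  [      0       0  213/13  -93/13 ]
R4 <- R4 - (-6/13)*R2:  [      0       0  146/13  -22/13 ]
R4 <- R4 - (146/213)*R3:  [      0       0       0  228/71 ]
Upper-triangular form:
[ 1    6       6       2 ]
[ 0  -13      -6      -8 ]
[ 0    0  213/13  -93/13 ]
[ 0    0       0  228/71 ]
det(A) = (-1)^0 * (1) * (-13) * (213/13) * (228/71) = -684  (0 row swaps -> sign +1)

det(A) = -684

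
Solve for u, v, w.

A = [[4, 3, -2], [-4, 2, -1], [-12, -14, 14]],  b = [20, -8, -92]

(3, 0, -4)

Forward elimination on [A|b]:
R2 <- R2 - (-1)*R1:  [  0   5  -3  12 ]
R3 <- R3 - (-3)*R1:  [   0   -5    8  -32 ]
R3 <- R3 - (-1)*R2:  [   0    0    5  -20 ]
Row echelon form:
[ 4  3  -2  |   20 ]
[ 0  5  -3  |   12 ]
[ 0  0   5  |  -20 ]
Back-substitution:
w = (-20) / 5 = -4
v = (12 - (-3)*(-4)) / 5 = 0
u = (20 - (3)*(0) - (-2)*(-4)) / 4 = 3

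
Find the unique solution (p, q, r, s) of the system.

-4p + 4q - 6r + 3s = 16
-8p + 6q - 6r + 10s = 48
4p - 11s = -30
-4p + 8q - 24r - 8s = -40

Forward elimination on [A|b]:
R2 <- R2 - (2)*R1:  [  0  -2   6   4  16 ]
R3 <- R3 - (-1)*R1:  [   0    4   -6   -8  -14 ]
R4 <- R4 - (1)*R1:  [   0    4  -18  -11  -56 ]
R3 <- R3 - (-2)*R2:  [  0   0   6   0  18 ]
R4 <- R4 - (-2)*R2:  [   0    0   -6   -3  -24 ]
R4 <- R4 - (-1)*R3:  [  0   0   0  -3  -6 ]
Row echelon form:
[ -4   4  -6   3  |  16 ]
[  0  -2   6   4  |  16 ]
[  0   0   6   0  |  18 ]
[  0   0   0  -3  |  -6 ]
Back-substitution:
s = (-6) / -3 = 2
r = (18) / 6 = 3
q = (16 - (6)*(3) - (4)*(2)) / -2 = 5
p = (16 - (4)*(5) - (-6)*(3) - (3)*(2)) / -4 = -2

(-2, 5, 3, 2)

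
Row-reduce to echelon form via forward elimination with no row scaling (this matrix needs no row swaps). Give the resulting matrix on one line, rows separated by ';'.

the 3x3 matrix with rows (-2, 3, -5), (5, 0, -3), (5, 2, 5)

Forward elimination:
R2 <- R2 - (-5/2)*R1:  [     0   15/2  -31/2 ]
R3 <- R3 - (-5/2)*R1:  [     0   19/2  -15/2 ]
R3 <- R3 - (19/15)*R2:  [      0       0  182/15 ]
Row echelon form:
[ -2     3      -5 ]
[  0  15/2   -31/2 ]
[  0     0  182/15 ]

REF = [-2 3 -5; 0 15/2 -31/2; 0 0 182/15]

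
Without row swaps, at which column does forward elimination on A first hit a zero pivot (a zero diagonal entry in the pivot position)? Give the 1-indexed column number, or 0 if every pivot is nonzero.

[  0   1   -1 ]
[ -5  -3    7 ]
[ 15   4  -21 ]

Naive forward elimination:
Pivot entry (1,1) is zero but row 2 has -5 in column 1 -> naive elimination stops; a row interchange (e.g. R1 <-> R2) would be required here.

first zero-pivot column = 1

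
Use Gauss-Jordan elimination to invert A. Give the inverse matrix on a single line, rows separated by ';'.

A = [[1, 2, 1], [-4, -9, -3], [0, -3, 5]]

Gauss-Jordan on [A | I]:
R2 <- R2 - (-4)*R1:  [  0  -1   1  |   4   1   0 ]
R2 <- (1/-1)*R2:  [  0   1  -1  |  -4  -1   0 ]
R1 <- R1 - (2)*R2:  [ 1  0  3  |  9  2  0 ]
R3 <- R3 - (-3)*R2:  [   0    0    2  |  -12   -3    1 ]
R3 <- (1/2)*R3:  [    0     0     1  |    -6  -3/2   1/2 ]
R1 <- R1 - (3)*R3:  [    1     0     0  |    27  13/2  -3/2 ]
R2 <- R2 - (-1)*R3:  [    0     1     0  |   -10  -5/2   1/2 ]
Right block of [I | A^{-1}] is the inverse:
[  27  13/2  -3/2 ]
[ -10  -5/2   1/2 ]
[  -6  -3/2   1/2 ]

inverse = [27 13/2 -3/2; -10 -5/2 1/2; -6 -3/2 1/2]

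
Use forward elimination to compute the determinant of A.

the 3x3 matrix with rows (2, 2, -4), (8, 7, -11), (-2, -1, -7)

det(A) = 12

Forward elimination:
R2 <- R2 - (4)*R1:  [  0  -1   5 ]
R3 <- R3 - (-1)*R1:  [   0    1  -11 ]
R3 <- R3 - (-1)*R2:  [  0   0  -6 ]
Upper-triangular form:
[ 2   2  -4 ]
[ 0  -1   5 ]
[ 0   0  -6 ]
det(A) = (-1)^0 * (2) * (-1) * (-6) = 12  (0 row swaps -> sign +1)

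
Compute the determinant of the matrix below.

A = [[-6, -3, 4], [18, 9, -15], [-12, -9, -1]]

Forward elimination:
R2 <- R2 - (-3)*R1:  [  0   0  -3 ]
R3 <- R3 - (2)*R1:  [  0  -3  -9 ]
R2 <-> R3   (pivot in column 2 was zero)
[ -6  -3   4 ]
[  0  -3  -9 ]
[  0   0  -3 ]
Upper-triangular form:
[ -6  -3   4 ]
[  0  -3  -9 ]
[  0   0  -3 ]
det(A) = (-1)^1 * (-6) * (-3) * (-3) = 54  (1 row swap -> sign -1)

det(A) = 54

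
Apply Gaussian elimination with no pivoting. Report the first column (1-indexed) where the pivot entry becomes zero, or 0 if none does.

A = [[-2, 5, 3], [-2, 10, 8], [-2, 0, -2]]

first zero-pivot column = 3

Naive forward elimination:
R2 <- R2 - (1)*R1:  [ 0  5  5 ]
R3 <- R3 - (1)*R1:  [  0  -5  -5 ]
R3 <- R3 - (-1)*R2:  [ 0  0  0 ]
Matrix at this point:
[ -2  5  3 ]
[  0  5  5 ]
[  0  0  0 ]
Pivot entry (3,3) in the last row is zero and there are no rows below to swap with -> zero pivot in column 3 (A is singular).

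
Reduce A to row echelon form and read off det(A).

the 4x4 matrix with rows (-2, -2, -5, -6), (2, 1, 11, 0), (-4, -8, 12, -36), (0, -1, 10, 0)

Forward elimination:
R2 <- R2 - (-1)*R1:  [  0  -1   6  -6 ]
R3 <- R3 - (2)*R1:  [   0   -4   22  -24 ]
R3 <- R3 - (4)*R2:  [  0   0  -2   0 ]
R4 <- R4 - (1)*R2:  [ 0  0  4  6 ]
R4 <- R4 - (-2)*R3:  [ 0  0  0  6 ]
Upper-triangular form:
[ -2  -2  -5  -6 ]
[  0  -1   6  -6 ]
[  0   0  -2   0 ]
[  0   0   0   6 ]
det(A) = (-1)^0 * (-2) * (-1) * (-2) * (6) = -24  (0 row swaps -> sign +1)

det(A) = -24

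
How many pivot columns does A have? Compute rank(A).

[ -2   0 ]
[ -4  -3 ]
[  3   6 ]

Row reduction:
R2 <- R2 - (2)*R1:  [  0  -3 ]
R3 <- R3 - (-3/2)*R1:  [ 0  6 ]
R3 <- R3 - (-2)*R2:  [ 0  0 ]
Row echelon form:
[ -2   0 ]
[  0  -3 ]
[  0   0 ]
Nonzero rows / pivot columns: 2

rank(A) = 2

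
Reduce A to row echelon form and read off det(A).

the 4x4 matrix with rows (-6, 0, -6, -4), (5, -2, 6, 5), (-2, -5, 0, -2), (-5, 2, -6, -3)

det(A) = -12

Forward elimination:
R2 <- R2 - (-5/6)*R1:  [   0   -2    1  5/3 ]
R3 <- R3 - (1/3)*R1:  [    0    -5     2  -2/3 ]
R4 <- R4 - (5/6)*R1:  [   0    2   -1  1/3 ]
R3 <- R3 - (5/2)*R2:  [     0      0   -1/2  -29/6 ]
R4 <- R4 - (-1)*R2:  [ 0  0  0  2 ]
Upper-triangular form:
[ -6   0    -6     -4 ]
[  0  -2     1    5/3 ]
[  0   0  -1/2  -29/6 ]
[  0   0     0      2 ]
det(A) = (-1)^0 * (-6) * (-2) * (-1/2) * (2) = -12  (0 row swaps -> sign +1)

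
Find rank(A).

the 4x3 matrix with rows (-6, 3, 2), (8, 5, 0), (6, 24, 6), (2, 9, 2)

Row reduction:
R2 <- R2 - (-4/3)*R1:  [   0    9  8/3 ]
R3 <- R3 - (-1)*R1:  [  0  27   8 ]
R4 <- R4 - (-1/3)*R1:  [   0   10  8/3 ]
R3 <- R3 - (3)*R2:  [ 0  0  0 ]
R4 <- R4 - (10/9)*R2:  [     0      0  -8/27 ]
R3 <-> R4   (pivot in column 3 was zero)
[ -6  3      2 ]
[  0  9    8/3 ]
[  0  0  -8/27 ]
[  0  0      0 ]
Row echelon form:
[ -6  3      2 ]
[  0  9    8/3 ]
[  0  0  -8/27 ]
[  0  0      0 ]
Nonzero rows / pivot columns: 3

rank(A) = 3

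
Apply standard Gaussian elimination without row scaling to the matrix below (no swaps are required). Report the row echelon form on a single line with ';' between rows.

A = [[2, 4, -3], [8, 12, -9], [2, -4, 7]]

REF = [2 4 -3; 0 -4 3; 0 0 4]

Forward elimination:
R2 <- R2 - (4)*R1:  [  0  -4   3 ]
R3 <- R3 - (1)*R1:  [  0  -8  10 ]
R3 <- R3 - (2)*R2:  [ 0  0  4 ]
Row echelon form:
[ 2   4  -3 ]
[ 0  -4   3 ]
[ 0   0   4 ]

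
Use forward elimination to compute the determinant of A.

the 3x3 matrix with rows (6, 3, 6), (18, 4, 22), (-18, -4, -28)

det(A) = 180

Forward elimination:
R2 <- R2 - (3)*R1:  [  0  -5   4 ]
R3 <- R3 - (-3)*R1:  [   0    5  -10 ]
R3 <- R3 - (-1)*R2:  [  0   0  -6 ]
Upper-triangular form:
[ 6   3   6 ]
[ 0  -5   4 ]
[ 0   0  -6 ]
det(A) = (-1)^0 * (6) * (-5) * (-6) = 180  (0 row swaps -> sign +1)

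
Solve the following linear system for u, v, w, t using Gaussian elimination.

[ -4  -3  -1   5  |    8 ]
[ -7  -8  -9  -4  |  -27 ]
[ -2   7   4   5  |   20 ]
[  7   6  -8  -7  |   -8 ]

(1, 1, 0, 3)

Forward elimination on [A|b]:
R2 <- R2 - (7/4)*R1:  [     0  -11/4  -29/4  -51/4    -41 ]
R3 <- R3 - (1/2)*R1:  [    0  17/2   9/2   5/2    16 ]
R4 <- R4 - (-7/4)*R1:  [     0    3/4  -39/4    7/4      6 ]
R3 <- R3 - (-34/11)*R2:  [        0         0   -197/11   -406/11  -1218/11 ]
R4 <- R4 - (-3/11)*R2:  [       0        0  -129/11   -19/11   -57/11 ]
R4 <- R4 - (129/197)*R3:  [         0          0          0   4421/197  13263/197 ]
Row echelon form:
[ -4     -3       -1         5  |          8 ]
[  0  -11/4    -29/4     -51/4  |        -41 ]
[  0      0  -197/11   -406/11  |   -1218/11 ]
[  0      0        0  4421/197  |  13263/197 ]
Back-substitution:
t = (13263/197) / (4421/197) = 3
w = (-1218/11 - (-406/11)*(3)) / (-197/11) = 0
v = (-41 - (-29/4)*(0) - (-51/4)*(3)) / (-11/4) = 1
u = (8 - (-3)*(1) - (-1)*(0) - (5)*(3)) / -4 = 1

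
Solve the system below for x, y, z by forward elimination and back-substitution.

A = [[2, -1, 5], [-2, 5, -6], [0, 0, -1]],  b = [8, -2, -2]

(0, 2, 2)

Forward elimination on [A|b]:
R2 <- R2 - (-1)*R1:  [  0   4  -1   6 ]
Row echelon form:
[ 2  -1   5  |   8 ]
[ 0   4  -1  |   6 ]
[ 0   0  -1  |  -2 ]
Back-substitution:
z = (-2) / -1 = 2
y = (6 - (-1)*(2)) / 4 = 2
x = (8 - (-1)*(2) - (5)*(2)) / 2 = 0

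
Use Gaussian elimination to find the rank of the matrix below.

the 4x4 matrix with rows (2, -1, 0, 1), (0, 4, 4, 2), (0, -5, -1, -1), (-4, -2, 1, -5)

rank(A) = 4

Row reduction:
R4 <- R4 - (-2)*R1:  [  0  -4   1  -3 ]
R3 <- R3 - (-5/4)*R2:  [   0    0    4  3/2 ]
R4 <- R4 - (-1)*R2:  [  0   0   5  -1 ]
R4 <- R4 - (5/4)*R3:  [     0      0      0  -23/8 ]
Row echelon form:
[ 2  -1  0      1 ]
[ 0   4  4      2 ]
[ 0   0  4    3/2 ]
[ 0   0  0  -23/8 ]
Nonzero rows / pivot columns: 4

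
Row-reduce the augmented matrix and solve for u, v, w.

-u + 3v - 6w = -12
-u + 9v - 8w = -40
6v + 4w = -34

(3, -5, -1)

Forward elimination on [A|b]:
R2 <- R2 - (1)*R1:  [   0    6   -2  -28 ]
R3 <- R3 - (1)*R2:  [  0   0   6  -6 ]
Row echelon form:
[ -1  3  -6  |  -12 ]
[  0  6  -2  |  -28 ]
[  0  0   6  |   -6 ]
Back-substitution:
w = (-6) / 6 = -1
v = (-28 - (-2)*(-1)) / 6 = -5
u = (-12 - (3)*(-5) - (-6)*(-1)) / -1 = 3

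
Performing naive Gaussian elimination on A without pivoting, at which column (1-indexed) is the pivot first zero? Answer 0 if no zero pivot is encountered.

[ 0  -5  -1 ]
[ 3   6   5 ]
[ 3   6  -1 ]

Naive forward elimination:
Pivot entry (1,1) is zero but row 2 has 3 in column 1 -> naive elimination stops; a row interchange (e.g. R1 <-> R2) would be required here.

first zero-pivot column = 1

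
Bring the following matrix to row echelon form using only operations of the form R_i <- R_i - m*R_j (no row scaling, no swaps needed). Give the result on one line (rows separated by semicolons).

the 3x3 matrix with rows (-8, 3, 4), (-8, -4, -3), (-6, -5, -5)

REF = [-8 3 4; 0 -7 -7; 0 0 -3/4]

Forward elimination:
R2 <- R2 - (1)*R1:  [  0  -7  -7 ]
R3 <- R3 - (3/4)*R1:  [     0  -29/4     -8 ]
R3 <- R3 - (29/28)*R2:  [    0     0  -3/4 ]
Row echelon form:
[ -8   3     4 ]
[  0  -7    -7 ]
[  0   0  -3/4 ]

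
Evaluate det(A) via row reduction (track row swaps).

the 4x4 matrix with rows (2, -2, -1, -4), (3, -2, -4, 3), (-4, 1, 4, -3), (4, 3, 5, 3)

Forward elimination:
R2 <- R2 - (3/2)*R1:  [    0     1  -5/2     9 ]
R3 <- R3 - (-2)*R1:  [   0   -3    2  -11 ]
R4 <- R4 - (2)*R1:  [  0   7   7  11 ]
R3 <- R3 - (-3)*R2:  [     0      0  -11/2     16 ]
R4 <- R4 - (7)*R2:  [    0     0  49/2   -52 ]
R4 <- R4 - (-49/11)*R3:  [      0       0       0  212/11 ]
Upper-triangular form:
[ 2  -2     -1      -4 ]
[ 0   1   -5/2       9 ]
[ 0   0  -11/2      16 ]
[ 0   0      0  212/11 ]
det(A) = (-1)^0 * (2) * (1) * (-11/2) * (212/11) = -212  (0 row swaps -> sign +1)

det(A) = -212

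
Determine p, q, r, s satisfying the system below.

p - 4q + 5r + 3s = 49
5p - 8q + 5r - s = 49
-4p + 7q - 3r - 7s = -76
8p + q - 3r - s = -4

Forward elimination on [A|b]:
R2 <- R2 - (5)*R1:  [    0    12   -20   -16  -196 ]
R3 <- R3 - (-4)*R1:  [   0   -9   17    5  120 ]
R4 <- R4 - (8)*R1:  [    0    33   -43   -25  -396 ]
R3 <- R3 - (-3/4)*R2:  [   0    0    2   -7  -27 ]
R4 <- R4 - (11/4)*R2:  [   0    0   12   19  143 ]
R4 <- R4 - (6)*R3:  [   0    0    0   61  305 ]
Row echelon form:
[ 1  -4    5    3  |    49 ]
[ 0  12  -20  -16  |  -196 ]
[ 0   0    2   -7  |   -27 ]
[ 0   0    0   61  |   305 ]
Back-substitution:
s = (305) / 61 = 5
r = (-27 - (-7)*(5)) / 2 = 4
q = (-196 - (-20)*(4) - (-16)*(5)) / 12 = -3
p = (49 - (-4)*(-3) - (5)*(4) - (3)*(5)) / 1 = 2

(2, -3, 4, 5)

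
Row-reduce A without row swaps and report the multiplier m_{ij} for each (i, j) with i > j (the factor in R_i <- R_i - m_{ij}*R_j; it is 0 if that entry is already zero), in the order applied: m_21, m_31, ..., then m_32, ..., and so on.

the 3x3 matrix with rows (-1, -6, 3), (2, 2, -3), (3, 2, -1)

multipliers: -2, -3, 8/5

Forward elimination:
R2 <- R2 - (-2)*R1:  [   0  -10    3 ]
R3 <- R3 - (-3)*R1:  [   0  -16    8 ]
R3 <- R3 - (8/5)*R2:  [    0     0  16/5 ]
Multipliers (in order of application): m_{21} = -2, m_{31} = -3, m_{32} = 8/5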